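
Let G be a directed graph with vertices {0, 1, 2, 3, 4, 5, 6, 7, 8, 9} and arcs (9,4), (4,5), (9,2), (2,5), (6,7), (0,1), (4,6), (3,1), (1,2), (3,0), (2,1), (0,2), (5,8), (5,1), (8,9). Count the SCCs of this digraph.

5

{1, 2, 4, 5, 8, 9} are all mutually reachable — one SCC of size 6.
{0} is an SCC by itself.
{6} is an SCC by itself.
{7} is an SCC by itself.
{3} is an SCC by itself.
That gives 5 strongly connected components.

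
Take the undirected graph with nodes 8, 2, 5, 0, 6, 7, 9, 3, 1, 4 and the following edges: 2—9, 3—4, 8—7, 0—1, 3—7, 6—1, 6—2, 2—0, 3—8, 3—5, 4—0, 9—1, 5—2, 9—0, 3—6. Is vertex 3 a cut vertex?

Yes

Deleting 3 raises the number of components from 1 to 2, so 3 is a cut vertex.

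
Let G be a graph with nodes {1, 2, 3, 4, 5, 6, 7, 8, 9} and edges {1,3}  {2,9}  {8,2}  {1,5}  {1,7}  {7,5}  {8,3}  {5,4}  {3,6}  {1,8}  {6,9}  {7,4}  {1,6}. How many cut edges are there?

0

The edges on the cycle 1-7-4-5-1 are not bridges since each lies on that cycle.
Every edge lies on some cycle, so there are no bridges.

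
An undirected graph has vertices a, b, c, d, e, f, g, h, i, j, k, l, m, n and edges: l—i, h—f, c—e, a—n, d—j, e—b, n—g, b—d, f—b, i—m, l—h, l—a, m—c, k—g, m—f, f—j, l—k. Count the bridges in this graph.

0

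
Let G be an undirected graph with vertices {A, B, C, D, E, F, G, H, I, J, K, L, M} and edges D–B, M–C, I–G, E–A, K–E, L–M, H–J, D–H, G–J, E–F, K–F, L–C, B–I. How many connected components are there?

Starting from C we can reach C, L, M. That is one component of size 3.
Starting from A we can reach A, E, F, K. That is one component of size 4.
Starting from B we can reach B, D, G, H, I, J. That is one component of size 6.
Total: 3 components.

3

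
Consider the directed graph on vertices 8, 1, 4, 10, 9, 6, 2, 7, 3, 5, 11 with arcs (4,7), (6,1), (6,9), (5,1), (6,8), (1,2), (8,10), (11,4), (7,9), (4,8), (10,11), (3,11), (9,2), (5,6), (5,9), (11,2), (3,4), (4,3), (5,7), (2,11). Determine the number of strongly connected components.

{2, 3, 4, 7, 8, 9, 10, 11} are all mutually reachable — one SCC of size 8.
{1} is an SCC by itself.
{5} is an SCC by itself.
{6} is an SCC by itself.
That gives 4 strongly connected components.

4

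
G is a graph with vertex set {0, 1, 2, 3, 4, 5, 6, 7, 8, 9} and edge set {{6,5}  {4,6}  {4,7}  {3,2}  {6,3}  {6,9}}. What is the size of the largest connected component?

8 is isolated — a component by itself.
1 is isolated — a component by itself.
0 is isolated — a component by itself.
Starting from 2 we can reach 2, 3, 4, 5, 6, 7, 9. That is one component of size 7.
The largest has 7 vertices.

7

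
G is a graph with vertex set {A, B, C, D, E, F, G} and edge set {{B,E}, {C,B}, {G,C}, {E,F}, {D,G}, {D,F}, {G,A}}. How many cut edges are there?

1

The edges on the cycle D-G-C-B-E-F-D are not bridges since each lies on that cycle.
But removing G–A disconnects G from A — this is a bridge.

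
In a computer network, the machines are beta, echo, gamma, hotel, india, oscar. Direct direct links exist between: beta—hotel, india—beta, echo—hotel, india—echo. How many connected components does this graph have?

oscar is isolated — a component by itself.
gamma is isolated — a component by itself.
Starting from beta we can reach beta, echo, hotel, india. That is one component of size 4.
Total: 3 components.

3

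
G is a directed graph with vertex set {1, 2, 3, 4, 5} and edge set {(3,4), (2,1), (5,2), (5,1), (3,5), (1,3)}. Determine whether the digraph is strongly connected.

No

There is no directed path from 4 to 2, so the graph is not strongly connected.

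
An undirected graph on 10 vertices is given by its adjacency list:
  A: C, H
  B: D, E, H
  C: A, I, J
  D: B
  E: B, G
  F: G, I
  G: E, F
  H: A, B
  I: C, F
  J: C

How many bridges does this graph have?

2

The edges on the cycle I-C-A-H-B-E-G-F-I are not bridges since each lies on that cycle.
But removing C-J disconnects C from J; removing D-B disconnects D from B — these are bridges.
That makes 2 bridges.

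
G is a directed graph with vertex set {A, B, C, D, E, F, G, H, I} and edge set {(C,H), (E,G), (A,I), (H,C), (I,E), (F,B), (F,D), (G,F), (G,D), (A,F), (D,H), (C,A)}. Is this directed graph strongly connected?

There is no directed path from B to I, so the graph is not strongly connected.

No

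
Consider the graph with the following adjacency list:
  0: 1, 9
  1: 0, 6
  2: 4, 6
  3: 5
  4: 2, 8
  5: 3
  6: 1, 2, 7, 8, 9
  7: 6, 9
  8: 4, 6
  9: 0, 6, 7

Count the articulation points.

Removing 6 increases the component count from 2 to 3, so 6 is a cut vertex.
By contrast removing 0 leaves 2 components; it is not a cut vertex. No other vertex is a cut vertex either.

1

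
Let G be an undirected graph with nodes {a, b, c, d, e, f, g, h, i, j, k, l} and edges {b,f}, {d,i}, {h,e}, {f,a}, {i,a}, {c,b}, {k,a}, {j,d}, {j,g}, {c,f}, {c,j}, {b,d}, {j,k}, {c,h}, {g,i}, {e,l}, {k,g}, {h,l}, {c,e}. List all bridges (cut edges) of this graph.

The edges on the cycle j-d-i-g-j are not bridges since each lies on that cycle.
Every edge lies on some cycle, so there are no bridges.

none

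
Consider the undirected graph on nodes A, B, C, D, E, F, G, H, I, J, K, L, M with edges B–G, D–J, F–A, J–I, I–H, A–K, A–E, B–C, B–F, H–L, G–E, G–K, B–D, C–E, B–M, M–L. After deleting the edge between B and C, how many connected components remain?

1

B and C are still connected via B-G-E-C, so the component count stays at 1.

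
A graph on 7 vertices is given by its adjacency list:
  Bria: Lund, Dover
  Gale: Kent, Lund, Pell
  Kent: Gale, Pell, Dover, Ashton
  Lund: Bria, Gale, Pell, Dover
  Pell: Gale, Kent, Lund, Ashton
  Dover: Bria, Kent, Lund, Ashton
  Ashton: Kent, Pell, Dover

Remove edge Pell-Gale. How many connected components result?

Pell and Gale are still connected via Pell-Kent-Gale, so the component count stays at 1.

1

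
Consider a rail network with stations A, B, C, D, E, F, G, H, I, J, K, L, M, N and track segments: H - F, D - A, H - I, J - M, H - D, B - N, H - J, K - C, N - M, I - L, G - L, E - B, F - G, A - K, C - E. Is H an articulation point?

Yes

Deleting H raises the number of components from 1 to 2, so H is a cut vertex.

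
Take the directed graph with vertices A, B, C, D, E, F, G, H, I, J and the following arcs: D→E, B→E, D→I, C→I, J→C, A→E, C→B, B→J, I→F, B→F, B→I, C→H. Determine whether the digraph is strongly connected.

No

There is no directed path from F to G, so the graph is not strongly connected.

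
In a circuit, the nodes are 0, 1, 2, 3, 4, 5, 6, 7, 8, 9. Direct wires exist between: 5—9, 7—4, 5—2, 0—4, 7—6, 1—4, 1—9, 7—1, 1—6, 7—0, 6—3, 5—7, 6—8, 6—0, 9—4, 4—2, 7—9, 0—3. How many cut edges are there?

The edges on the cycle 7-1-9-7 are not bridges since each lies on that cycle.
But removing 8—6 disconnects 8 from 6 — this is a bridge.

1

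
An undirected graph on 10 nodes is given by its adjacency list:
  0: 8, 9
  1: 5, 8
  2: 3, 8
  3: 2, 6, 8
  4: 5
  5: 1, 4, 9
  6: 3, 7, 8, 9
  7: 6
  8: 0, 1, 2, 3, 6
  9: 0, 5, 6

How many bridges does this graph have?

The edges on the cycle 8-0-9-6-8 are not bridges since each lies on that cycle.
But removing 6-7 disconnects 6 from 7; removing 5-4 disconnects 5 from 4 — these are bridges.
That makes 2 bridges.

2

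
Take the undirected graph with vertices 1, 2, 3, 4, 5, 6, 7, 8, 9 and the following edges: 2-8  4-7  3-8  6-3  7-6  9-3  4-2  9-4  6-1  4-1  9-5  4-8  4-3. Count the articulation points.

1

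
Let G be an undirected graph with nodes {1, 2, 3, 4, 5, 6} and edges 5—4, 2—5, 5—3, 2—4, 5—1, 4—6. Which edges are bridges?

1-5, 3-5, 4-6

The edges on the cycle 2-5-4-2 are not bridges since each lies on that cycle.
But removing 4—6 disconnects 4 from 6; removing 5—3 disconnects 5 from 3; removing 5—1 disconnects 5 from 1 — these are bridges.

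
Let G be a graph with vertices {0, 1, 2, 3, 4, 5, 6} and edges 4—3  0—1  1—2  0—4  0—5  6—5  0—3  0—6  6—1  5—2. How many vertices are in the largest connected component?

7

Starting from 0 we can reach 0, 1, 2, 3, 4, 5, 6. That is one component of size 7.
The largest has 7 vertices.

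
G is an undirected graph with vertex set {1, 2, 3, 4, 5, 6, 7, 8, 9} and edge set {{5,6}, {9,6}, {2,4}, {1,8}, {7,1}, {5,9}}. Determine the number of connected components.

3 is isolated — a component by itself.
Starting from 2 we can reach 2, 4. That is one component of size 2.
Starting from 1 we can reach 1, 7, 8. That is one component of size 3.
Starting from 5 we can reach 5, 6, 9. That is one component of size 3.
Total: 4 components.

4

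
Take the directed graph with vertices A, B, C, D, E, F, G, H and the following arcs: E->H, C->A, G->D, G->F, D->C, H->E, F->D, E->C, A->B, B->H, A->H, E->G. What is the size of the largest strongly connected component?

{A, B, C, D, E, F, G, H} are all mutually reachable — one SCC of size 8.
The largest has 8 vertices.

8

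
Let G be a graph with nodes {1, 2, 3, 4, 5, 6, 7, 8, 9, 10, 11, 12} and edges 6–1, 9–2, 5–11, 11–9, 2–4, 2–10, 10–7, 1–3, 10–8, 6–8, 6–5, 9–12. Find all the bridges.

1-3, 1-6, 10-7, 12-9, 2-4

The edges on the cycle 6-5-11-9-2-10-8-6 are not bridges since each lies on that cycle.
But removing 3–1 disconnects 3 from 1; removing 7–10 disconnects 7 from 10; removing 4–2 disconnects 4 from 2; removing 6–1 disconnects 6 from 1 — these are bridges.
In total 5 edges are bridges.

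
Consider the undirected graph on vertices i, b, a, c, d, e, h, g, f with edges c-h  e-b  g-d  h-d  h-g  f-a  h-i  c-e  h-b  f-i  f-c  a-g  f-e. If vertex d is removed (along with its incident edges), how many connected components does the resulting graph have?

1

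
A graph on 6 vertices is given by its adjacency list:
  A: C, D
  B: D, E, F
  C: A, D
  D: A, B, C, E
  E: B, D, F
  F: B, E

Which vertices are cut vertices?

Removing D increases the component count from 1 to 2, so D is a cut vertex.
By contrast removing A leaves 1 component; it is not a cut vertex. No other vertex is a cut vertex either.

D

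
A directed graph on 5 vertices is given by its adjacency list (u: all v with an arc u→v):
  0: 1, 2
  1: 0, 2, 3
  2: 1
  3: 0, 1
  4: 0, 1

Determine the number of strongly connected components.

2

{0, 1, 2, 3} are all mutually reachable — one SCC of size 4.
{4} is an SCC by itself.
That gives 2 strongly connected components.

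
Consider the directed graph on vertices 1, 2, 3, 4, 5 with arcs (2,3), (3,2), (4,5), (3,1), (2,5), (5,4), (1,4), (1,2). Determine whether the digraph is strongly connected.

No

There is no directed path from 5 to 3, so the graph is not strongly connected.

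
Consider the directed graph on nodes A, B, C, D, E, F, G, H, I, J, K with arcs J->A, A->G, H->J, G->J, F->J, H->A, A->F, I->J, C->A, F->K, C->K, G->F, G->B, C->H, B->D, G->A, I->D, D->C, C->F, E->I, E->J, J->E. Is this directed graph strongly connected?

There is no directed path from K to F, so the graph is not strongly connected.

No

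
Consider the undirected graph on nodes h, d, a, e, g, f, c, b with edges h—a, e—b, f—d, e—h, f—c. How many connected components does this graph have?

3

g is isolated — a component by itself.
Starting from c we can reach c, d, f. That is one component of size 3.
Starting from a we can reach a, b, e, h. That is one component of size 4.
Total: 3 components.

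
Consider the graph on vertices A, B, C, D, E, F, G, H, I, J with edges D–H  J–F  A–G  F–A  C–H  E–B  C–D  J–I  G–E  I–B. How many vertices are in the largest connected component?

Starting from C we can reach C, D, H. That is one component of size 3.
Starting from A we can reach A, B, E, F, G, I, J. That is one component of size 7.
The largest has 7 vertices.

7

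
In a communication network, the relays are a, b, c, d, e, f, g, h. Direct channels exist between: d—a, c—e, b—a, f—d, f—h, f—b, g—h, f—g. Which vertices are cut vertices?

Removing f increases the component count from 2 to 3, so f is a cut vertex.
By contrast removing d leaves 2 components; it is not a cut vertex. No other vertex is a cut vertex either.

f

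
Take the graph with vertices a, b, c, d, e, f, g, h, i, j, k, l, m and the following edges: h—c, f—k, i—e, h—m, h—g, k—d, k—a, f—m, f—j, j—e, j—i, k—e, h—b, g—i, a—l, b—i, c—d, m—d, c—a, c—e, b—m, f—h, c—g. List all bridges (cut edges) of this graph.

a-l

The edges on the cycle f-k-e-i-j-f are not bridges since each lies on that cycle.
But removing a—l disconnects a from l — this is a bridge.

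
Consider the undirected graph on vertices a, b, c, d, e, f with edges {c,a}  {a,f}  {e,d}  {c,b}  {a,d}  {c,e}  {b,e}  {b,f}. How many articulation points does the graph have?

0

Removing b, for instance, still leaves 1 component. No single vertex removal increases the component count — the graph has no articulation points.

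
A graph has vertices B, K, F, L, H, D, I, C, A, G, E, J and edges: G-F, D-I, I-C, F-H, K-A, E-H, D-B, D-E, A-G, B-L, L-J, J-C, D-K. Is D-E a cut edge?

After removing D-E, the path D-K-A-G-F-H-E still connects them, so the edge is not a bridge.

No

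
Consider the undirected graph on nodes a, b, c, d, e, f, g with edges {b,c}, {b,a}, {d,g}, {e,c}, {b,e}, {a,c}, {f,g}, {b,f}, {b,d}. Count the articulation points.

1

Removing b increases the component count from 1 to 2, so b is a cut vertex.
By contrast removing f leaves 1 component; it is not a cut vertex. No other vertex is a cut vertex either.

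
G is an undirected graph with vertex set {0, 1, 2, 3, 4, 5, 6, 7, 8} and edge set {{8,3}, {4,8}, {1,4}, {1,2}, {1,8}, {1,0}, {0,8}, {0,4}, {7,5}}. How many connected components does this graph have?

3

6 is isolated — a component by itself.
Starting from 5 we can reach 5, 7. That is one component of size 2.
Starting from 0 we can reach 0, 1, 2, 3, 4, 8. That is one component of size 6.
Total: 3 components.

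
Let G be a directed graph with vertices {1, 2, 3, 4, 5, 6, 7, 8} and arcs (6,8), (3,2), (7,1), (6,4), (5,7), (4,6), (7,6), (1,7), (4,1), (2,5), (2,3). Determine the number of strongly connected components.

4

{1, 4, 6, 7} are all mutually reachable — one SCC of size 4.
{2, 3} are all mutually reachable — one SCC of size 2.
{8} is an SCC by itself.
{5} is an SCC by itself.
That gives 4 strongly connected components.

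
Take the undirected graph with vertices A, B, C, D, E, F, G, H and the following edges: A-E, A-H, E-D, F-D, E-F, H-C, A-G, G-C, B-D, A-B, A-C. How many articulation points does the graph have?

1

Removing A increases the component count from 1 to 2, so A is a cut vertex.
By contrast removing C leaves 1 component; it is not a cut vertex. No other vertex is a cut vertex either.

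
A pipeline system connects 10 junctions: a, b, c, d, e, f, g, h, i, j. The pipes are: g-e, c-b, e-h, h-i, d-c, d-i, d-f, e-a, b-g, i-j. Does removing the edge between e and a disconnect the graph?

Removing e-a leaves no path between e and a: the component count goes from 1 to 2. So it is a bridge.

Yes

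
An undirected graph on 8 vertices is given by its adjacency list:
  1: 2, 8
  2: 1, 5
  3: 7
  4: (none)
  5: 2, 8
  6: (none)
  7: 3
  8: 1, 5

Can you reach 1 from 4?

The component containing 4 is {4}, and 1 is not in it.

No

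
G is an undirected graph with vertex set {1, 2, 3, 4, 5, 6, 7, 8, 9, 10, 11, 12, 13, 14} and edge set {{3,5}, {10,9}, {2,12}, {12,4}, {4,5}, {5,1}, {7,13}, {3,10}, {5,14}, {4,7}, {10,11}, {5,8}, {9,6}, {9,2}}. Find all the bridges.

The edges on the cycle 3-10-9-2-12-4-5-3 are not bridges since each lies on that cycle.
But removing 8—5 disconnects 8 from 5; removing 1—5 disconnects 1 from 5; removing 11—10 disconnects 11 from 10; removing 7—13 disconnects 7 from 13 — these are bridges.
In total 7 edges are bridges.

1-5, 10-11, 13-7, 14-5, 4-7, 5-8, 6-9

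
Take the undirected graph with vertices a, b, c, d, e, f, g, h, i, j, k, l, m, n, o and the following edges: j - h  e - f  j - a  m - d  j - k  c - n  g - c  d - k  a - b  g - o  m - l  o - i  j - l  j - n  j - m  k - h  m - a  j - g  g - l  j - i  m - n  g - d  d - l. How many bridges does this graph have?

2

The edges on the cycle j-g-o-i-j are not bridges since each lies on that cycle.
But removing e - f disconnects e from f; removing a - b disconnects a from b — these are bridges.
That makes 2 bridges.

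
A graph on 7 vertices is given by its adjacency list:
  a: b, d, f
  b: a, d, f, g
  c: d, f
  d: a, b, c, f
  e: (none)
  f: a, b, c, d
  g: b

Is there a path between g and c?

From g we can reach a, b, c, d, f, g, which includes c.

Yes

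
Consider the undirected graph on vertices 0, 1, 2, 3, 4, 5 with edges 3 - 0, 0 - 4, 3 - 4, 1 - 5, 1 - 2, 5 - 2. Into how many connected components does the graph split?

2

Starting from 1 we can reach 1, 2, 5. That is one component of size 3.
Starting from 0 we can reach 0, 3, 4. That is one component of size 3.
Total: 2 components.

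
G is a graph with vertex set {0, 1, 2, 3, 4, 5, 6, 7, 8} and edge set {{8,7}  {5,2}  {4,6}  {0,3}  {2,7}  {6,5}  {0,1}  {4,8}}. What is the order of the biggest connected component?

6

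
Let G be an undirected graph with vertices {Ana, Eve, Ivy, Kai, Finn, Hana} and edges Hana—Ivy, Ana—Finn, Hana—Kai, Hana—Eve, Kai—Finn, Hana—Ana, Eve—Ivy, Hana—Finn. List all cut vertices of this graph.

Removing Hana increases the component count from 1 to 2, so Hana is a cut vertex.
By contrast removing Kai leaves 1 component; it is not a cut vertex. No other vertex is a cut vertex either.

Hana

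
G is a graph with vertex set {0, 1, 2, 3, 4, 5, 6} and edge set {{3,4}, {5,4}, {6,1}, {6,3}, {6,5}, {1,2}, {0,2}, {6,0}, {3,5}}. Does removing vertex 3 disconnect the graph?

No

Deleting 3 leaves 1 component (was 1) (its neighbors 4, 5, 6 remain connected to each other), so 3 is not a cut vertex.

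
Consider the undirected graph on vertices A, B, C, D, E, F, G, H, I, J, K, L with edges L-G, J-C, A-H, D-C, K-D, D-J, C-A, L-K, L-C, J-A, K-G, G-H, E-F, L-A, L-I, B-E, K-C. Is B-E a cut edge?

Removing B-E leaves no path between B and E: the component count goes from 2 to 3. So it is a bridge.

Yes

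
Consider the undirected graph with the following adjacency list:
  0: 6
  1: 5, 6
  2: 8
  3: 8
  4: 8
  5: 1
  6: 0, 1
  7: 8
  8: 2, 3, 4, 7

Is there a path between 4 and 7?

Yes

From 4 we can reach 2, 3, 4, 7, 8, which includes 7.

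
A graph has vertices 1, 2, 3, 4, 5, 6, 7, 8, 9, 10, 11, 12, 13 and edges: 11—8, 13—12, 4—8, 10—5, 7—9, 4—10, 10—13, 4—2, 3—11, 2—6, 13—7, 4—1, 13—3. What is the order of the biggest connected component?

13

Starting from 1 we can reach 1, 2, 3, 4, 5, 6, 7, 8, 9, 10, 11, 12, 13. That is one component of size 13.
The largest has 13 vertices.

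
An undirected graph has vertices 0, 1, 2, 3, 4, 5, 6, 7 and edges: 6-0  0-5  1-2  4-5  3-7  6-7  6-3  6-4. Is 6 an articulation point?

Deleting 6 raises the number of components from 2 to 3, so 6 is a cut vertex.

Yes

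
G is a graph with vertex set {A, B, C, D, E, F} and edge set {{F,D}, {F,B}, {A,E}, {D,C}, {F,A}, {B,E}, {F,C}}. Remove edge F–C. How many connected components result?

F and C are still connected via F-D-C, so the component count stays at 1.

1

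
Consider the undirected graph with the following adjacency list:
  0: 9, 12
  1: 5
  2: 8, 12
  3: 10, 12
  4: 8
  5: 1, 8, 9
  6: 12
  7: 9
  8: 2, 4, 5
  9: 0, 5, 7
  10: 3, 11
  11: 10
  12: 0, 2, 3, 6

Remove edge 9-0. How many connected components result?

9 and 0 are still connected via 9-5-8-2-12-0, so the component count stays at 1.

1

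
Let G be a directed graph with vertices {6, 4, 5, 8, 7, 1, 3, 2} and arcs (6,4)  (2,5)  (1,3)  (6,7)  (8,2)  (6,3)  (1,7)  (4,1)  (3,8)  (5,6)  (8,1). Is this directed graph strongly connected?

No

There is no directed path from 7 to 5, so the graph is not strongly connected.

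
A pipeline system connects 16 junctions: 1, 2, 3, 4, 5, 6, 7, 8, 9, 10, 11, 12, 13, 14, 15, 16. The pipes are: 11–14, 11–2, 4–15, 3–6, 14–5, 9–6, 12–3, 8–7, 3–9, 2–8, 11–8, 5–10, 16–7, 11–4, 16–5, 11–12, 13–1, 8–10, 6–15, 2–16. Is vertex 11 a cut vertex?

Yes

Deleting 11 raises the number of components from 2 to 3, so 11 is a cut vertex.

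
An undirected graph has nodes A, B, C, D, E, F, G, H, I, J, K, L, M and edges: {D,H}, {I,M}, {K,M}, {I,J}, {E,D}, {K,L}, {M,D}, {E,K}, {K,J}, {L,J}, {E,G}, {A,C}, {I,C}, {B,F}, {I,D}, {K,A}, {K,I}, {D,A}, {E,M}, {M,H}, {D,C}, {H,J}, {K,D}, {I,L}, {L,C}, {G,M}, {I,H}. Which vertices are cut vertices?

Removing C, for instance, still leaves 2 components. No single vertex removal increases the component count — the graph has no articulation points.

none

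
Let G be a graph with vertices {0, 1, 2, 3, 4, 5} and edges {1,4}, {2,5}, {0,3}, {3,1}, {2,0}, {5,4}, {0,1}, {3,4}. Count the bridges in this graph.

The edges on the cycle 0-3-1-0 are not bridges since each lies on that cycle.
Every edge lies on some cycle, so there are no bridges.

0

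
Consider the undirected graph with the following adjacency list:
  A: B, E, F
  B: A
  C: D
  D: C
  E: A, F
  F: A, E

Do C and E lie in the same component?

The component containing C is {C, D}, and E is not in it.

No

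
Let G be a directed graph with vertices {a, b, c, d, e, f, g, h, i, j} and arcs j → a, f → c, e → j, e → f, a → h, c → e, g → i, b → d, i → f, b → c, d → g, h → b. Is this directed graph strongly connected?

Yes

From j we can reach every vertex (a, b, c, d, e, f, g, h, i, j), and every vertex can reach j (a, b, c, d, e, f, g, h, i, j). So the whole graph is one strongly connected component.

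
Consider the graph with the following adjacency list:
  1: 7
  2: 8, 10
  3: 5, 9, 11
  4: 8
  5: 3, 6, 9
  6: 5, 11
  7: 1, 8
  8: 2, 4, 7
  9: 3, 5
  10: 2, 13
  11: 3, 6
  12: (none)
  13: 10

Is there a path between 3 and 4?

The component containing 3 is {3, 5, 6, 9, 11}, and 4 is not in it.

No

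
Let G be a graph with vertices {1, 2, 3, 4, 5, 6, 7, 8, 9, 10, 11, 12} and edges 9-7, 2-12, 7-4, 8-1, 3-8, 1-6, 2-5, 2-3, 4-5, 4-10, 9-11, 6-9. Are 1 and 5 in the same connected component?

From 1 we can reach 1, 2, 3, 4, 5, 6, 7, 8, 9, 10, 11, 12, which includes 5.

Yes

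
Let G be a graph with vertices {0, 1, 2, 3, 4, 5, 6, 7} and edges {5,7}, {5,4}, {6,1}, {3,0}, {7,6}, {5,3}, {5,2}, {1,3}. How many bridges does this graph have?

3

The edges on the cycle 5-7-6-1-3-5 are not bridges since each lies on that cycle.
But removing 5 - 4 disconnects 5 from 4; removing 5 - 2 disconnects 5 from 2; removing 3 - 0 disconnects 3 from 0 — these are bridges.
That makes 3 bridges.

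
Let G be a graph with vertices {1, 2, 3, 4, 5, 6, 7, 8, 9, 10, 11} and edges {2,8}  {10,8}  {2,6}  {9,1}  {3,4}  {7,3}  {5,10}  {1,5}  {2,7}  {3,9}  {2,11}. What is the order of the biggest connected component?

Starting from 1 we can reach 1, 2, 3, 4, 5, 6, 7, 8, 9, 10, 11. That is one component of size 11.
The largest has 11 vertices.

11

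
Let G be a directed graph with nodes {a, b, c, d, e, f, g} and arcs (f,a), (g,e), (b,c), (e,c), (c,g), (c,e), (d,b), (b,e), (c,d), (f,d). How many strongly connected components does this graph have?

{b, c, d, e, g} are all mutually reachable — one SCC of size 5.
{a} is an SCC by itself.
{f} is an SCC by itself.
That gives 3 strongly connected components.

3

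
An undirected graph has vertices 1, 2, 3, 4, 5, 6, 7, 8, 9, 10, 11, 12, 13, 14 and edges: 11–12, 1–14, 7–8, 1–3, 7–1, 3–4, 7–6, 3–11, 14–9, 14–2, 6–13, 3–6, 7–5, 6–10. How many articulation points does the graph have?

6

Removing 1 increases the component count from 1 to 2, so 1 is a cut vertex.
Removing 3 increases the component count from 1 to 3, so 3 is a cut vertex.
Removing 6 increases the component count from 1 to 3, so 6 is a cut vertex.
Likewise 7, 11, 14 are cut vertices.
By contrast removing 4 leaves 1 component; it is not a cut vertex. No other vertex is a cut vertex either.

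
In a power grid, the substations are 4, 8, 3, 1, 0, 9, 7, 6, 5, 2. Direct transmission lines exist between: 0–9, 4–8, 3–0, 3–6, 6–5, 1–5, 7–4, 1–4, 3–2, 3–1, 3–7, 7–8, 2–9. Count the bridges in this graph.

0

The edges on the cycle 3-6-5-1-3 are not bridges since each lies on that cycle.
Every edge lies on some cycle, so there are no bridges.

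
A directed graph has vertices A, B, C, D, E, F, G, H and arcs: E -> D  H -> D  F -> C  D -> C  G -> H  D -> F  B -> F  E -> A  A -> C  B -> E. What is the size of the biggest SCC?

1

{D} is an SCC by itself.
{C} is an SCC by itself.
{E} is an SCC by itself.
{H} is an SCC by itself.
{G} is an SCC by itself.
(and 3 more singleton SCCs)
The largest has 1 vertex.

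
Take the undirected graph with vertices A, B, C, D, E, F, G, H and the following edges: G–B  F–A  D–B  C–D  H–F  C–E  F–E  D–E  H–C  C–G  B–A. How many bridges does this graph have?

0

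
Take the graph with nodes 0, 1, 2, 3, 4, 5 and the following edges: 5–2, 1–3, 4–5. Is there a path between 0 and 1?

No

The component containing 0 is {0}, and 1 is not in it.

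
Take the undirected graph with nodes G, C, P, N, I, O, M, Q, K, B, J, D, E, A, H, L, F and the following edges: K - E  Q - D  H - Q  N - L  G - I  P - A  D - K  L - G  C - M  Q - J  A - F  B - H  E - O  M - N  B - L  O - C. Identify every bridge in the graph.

A-F, A-P, G-I, G-L, J-Q

The edges on the cycle B-H-Q-D-K-E-O-C-M-N-L-B are not bridges since each lies on that cycle.
But removing F - A disconnects F from A; removing L - G disconnects L from G; removing P - A disconnects P from A; removing Q - J disconnects Q from J — these are bridges.
In total 5 edges are bridges.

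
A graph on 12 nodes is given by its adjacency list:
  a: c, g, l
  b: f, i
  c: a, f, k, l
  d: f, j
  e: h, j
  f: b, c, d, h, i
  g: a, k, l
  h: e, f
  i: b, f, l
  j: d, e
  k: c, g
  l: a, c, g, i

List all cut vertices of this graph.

Removing f increases the component count from 1 to 2, so f is a cut vertex.
By contrast removing i leaves 1 component; it is not a cut vertex. No other vertex is a cut vertex either.

f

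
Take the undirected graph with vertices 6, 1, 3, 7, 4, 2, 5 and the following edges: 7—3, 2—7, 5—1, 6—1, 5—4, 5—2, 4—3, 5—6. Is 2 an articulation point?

No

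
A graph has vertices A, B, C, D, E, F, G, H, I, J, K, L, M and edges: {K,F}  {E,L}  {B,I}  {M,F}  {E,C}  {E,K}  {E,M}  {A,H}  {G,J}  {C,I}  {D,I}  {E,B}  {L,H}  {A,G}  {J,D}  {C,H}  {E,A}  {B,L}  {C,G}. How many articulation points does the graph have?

Removing E increases the component count from 1 to 2, so E is a cut vertex.
By contrast removing G leaves 1 component; it is not a cut vertex. No other vertex is a cut vertex either.

1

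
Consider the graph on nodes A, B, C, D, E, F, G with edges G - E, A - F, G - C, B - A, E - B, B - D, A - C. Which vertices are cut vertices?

Removing A increases the component count from 1 to 2, so A is a cut vertex.
Removing B increases the component count from 1 to 2, so B is a cut vertex.
By contrast removing E leaves 1 component; it is not a cut vertex. No other vertex is a cut vertex either.

A, B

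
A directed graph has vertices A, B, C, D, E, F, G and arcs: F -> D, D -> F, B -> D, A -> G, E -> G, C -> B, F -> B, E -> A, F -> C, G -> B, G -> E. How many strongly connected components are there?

2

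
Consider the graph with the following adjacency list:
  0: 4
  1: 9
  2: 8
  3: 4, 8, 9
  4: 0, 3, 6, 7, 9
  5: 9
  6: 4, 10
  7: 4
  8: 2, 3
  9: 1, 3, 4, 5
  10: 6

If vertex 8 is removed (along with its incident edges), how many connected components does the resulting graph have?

With 8 gone, the remaining components are: {2}; {0, 1, 3, 4, 5, 6, 7, 9, 10}.
That is 2 components.

2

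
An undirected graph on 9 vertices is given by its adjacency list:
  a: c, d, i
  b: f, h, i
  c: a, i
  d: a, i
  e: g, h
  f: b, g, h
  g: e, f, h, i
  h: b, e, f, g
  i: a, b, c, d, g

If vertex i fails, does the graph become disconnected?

Deleting i raises the number of components from 1 to 2, so i is a cut vertex.

Yes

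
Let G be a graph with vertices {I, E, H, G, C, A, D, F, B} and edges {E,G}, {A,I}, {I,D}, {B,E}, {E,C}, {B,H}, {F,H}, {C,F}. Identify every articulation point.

E, I

Removing E increases the component count from 2 to 3, so E is a cut vertex.
Removing I increases the component count from 2 to 3, so I is a cut vertex.
By contrast removing B leaves 2 components; it is not a cut vertex. No other vertex is a cut vertex either.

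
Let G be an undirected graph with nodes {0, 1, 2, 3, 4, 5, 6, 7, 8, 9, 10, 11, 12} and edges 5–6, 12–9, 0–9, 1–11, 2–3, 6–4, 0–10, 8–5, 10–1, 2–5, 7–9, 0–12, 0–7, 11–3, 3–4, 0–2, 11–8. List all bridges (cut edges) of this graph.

none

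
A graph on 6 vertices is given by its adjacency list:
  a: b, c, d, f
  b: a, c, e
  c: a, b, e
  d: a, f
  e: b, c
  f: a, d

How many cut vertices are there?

Removing a increases the component count from 1 to 2, so a is a cut vertex.
By contrast removing d leaves 1 component; it is not a cut vertex. No other vertex is a cut vertex either.

1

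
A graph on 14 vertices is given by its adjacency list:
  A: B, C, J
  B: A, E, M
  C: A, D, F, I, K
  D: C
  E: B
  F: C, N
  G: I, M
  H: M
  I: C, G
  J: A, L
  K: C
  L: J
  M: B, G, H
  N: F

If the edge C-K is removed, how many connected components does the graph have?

Before removal there is 1 component.
C-K is a bridge — removing it separates C's side from K's side.
After removal: 2 components.

2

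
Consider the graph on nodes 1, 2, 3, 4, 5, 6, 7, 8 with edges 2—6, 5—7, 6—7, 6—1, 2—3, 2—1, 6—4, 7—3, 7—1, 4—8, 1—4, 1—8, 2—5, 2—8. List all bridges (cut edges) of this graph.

The edges on the cycle 2-6-7-1-4-8-2 are not bridges since each lies on that cycle.
Every edge lies on some cycle, so there are no bridges.

none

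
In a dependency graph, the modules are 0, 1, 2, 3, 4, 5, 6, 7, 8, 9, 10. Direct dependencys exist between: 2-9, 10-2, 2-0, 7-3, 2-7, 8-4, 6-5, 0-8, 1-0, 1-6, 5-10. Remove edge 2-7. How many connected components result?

Before removal there is 1 component.
2-7 is a bridge — removing it separates 2's side from 7's side.
After removal: 2 components.

2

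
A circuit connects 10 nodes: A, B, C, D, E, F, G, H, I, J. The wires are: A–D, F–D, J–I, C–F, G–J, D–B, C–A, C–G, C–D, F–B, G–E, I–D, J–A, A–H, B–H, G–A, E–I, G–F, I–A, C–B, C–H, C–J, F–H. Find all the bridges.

The edges on the cycle C-G-E-I-J-C are not bridges since each lies on that cycle.
Every edge lies on some cycle, so there are no bridges.

none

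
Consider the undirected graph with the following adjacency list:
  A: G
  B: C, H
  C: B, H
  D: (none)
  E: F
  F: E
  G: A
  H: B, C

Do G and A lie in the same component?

Yes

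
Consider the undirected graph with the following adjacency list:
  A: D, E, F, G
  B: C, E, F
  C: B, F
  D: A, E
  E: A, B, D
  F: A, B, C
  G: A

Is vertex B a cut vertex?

No

Deleting B leaves 1 component (was 1) (its neighbors C, E, F remain connected to each other), so B is not a cut vertex.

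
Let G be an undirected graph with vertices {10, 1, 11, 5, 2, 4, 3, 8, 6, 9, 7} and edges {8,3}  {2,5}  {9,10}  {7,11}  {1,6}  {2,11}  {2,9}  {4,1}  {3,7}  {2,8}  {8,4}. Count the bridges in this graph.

The edges on the cycle 2-8-3-7-11-2 are not bridges since each lies on that cycle.
But removing 2-9 disconnects 2 from 9; removing 2-5 disconnects 2 from 5; removing 1-6 disconnects 1 from 6; removing 9-10 disconnects 9 from 10 — these are bridges.
In total 6 edges are bridges.

6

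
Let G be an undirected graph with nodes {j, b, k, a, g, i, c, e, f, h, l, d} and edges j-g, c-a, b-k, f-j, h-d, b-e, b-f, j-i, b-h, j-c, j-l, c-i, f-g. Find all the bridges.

a-c, b-e, b-f, b-h, b-k, d-h, j-l

The edges on the cycle j-c-i-j are not bridges since each lies on that cycle.
But removing a-c disconnects a from c; removing b-k disconnects b from k; removing b-f disconnects b from f; removing e-b disconnects e from b — these are bridges.
In total 7 edges are bridges.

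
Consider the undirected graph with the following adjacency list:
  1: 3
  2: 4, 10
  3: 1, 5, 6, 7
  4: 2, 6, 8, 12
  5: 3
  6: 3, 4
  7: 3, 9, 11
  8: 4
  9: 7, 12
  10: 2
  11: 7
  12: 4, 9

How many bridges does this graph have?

6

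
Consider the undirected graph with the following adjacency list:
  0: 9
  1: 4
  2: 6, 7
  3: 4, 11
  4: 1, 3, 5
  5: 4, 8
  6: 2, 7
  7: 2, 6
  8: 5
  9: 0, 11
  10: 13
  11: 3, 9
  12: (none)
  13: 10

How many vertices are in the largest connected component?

12 is isolated — a component by itself.
Starting from 10 we can reach 10, 13. That is one component of size 2.
Starting from 2 we can reach 2, 6, 7. That is one component of size 3.
Starting from 0 we can reach 0, 1, 3, 4, 5, 8, 9, 11. That is one component of size 8.
The largest has 8 vertices.

8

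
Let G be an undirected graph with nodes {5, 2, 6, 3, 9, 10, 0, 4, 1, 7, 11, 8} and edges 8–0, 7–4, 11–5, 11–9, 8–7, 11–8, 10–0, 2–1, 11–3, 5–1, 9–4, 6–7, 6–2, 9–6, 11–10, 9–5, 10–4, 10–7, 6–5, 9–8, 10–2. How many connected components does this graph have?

Starting from 0 we can reach 0, 1, 2, 3, 4, 5, 6, 7, 8, 9, 10, 11. That is one component of size 12.
Total: 1 component.

1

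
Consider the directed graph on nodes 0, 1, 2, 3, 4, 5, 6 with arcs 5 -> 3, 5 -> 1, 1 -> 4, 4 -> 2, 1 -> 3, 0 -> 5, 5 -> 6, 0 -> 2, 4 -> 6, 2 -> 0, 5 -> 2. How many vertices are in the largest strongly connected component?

5

{0, 1, 2, 4, 5} are all mutually reachable — one SCC of size 5.
{3} is an SCC by itself.
{6} is an SCC by itself.
The largest has 5 vertices.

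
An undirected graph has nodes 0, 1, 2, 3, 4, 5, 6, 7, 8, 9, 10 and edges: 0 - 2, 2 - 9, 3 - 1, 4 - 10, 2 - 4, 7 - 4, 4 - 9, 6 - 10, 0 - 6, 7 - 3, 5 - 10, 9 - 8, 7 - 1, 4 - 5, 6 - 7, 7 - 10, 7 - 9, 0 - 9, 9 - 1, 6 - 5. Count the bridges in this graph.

1

The edges on the cycle 0-2-4-10-7-6-0 are not bridges since each lies on that cycle.
But removing 8 - 9 disconnects 8 from 9 — this is a bridge.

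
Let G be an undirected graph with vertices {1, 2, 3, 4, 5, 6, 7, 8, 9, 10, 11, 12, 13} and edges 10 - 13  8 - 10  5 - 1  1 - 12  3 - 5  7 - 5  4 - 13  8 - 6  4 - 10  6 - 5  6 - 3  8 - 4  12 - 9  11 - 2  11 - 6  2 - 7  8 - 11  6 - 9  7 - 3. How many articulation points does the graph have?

Removing 8 increases the component count from 1 to 2, so 8 is a cut vertex.
By contrast removing 4 leaves 1 component; it is not a cut vertex. No other vertex is a cut vertex either.

1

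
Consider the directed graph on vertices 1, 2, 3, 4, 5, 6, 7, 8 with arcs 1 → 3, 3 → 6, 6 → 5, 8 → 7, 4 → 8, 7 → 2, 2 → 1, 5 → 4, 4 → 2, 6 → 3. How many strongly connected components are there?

{1, 2, 3, 4, 5, 6, 7, 8} are all mutually reachable — one SCC of size 8.
That gives 1 strongly connected component.

1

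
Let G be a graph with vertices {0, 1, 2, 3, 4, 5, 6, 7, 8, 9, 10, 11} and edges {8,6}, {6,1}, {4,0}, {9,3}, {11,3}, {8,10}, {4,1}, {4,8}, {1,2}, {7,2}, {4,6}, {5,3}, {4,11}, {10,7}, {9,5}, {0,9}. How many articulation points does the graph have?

1

Removing 4 increases the component count from 1 to 2, so 4 is a cut vertex.
By contrast removing 6 leaves 1 component; it is not a cut vertex. No other vertex is a cut vertex either.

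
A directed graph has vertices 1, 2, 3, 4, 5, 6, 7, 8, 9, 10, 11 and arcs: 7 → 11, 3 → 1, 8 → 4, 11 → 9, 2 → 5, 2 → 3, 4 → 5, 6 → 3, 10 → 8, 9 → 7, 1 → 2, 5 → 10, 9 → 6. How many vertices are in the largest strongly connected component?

4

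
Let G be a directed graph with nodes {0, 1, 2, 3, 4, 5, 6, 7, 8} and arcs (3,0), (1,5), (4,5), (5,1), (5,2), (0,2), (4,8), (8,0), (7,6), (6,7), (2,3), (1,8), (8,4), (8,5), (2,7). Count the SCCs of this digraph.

3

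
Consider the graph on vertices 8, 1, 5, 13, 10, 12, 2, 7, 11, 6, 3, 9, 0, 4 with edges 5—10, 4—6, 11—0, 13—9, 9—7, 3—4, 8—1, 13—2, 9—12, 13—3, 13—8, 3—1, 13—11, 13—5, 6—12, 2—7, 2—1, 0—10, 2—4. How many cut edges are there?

0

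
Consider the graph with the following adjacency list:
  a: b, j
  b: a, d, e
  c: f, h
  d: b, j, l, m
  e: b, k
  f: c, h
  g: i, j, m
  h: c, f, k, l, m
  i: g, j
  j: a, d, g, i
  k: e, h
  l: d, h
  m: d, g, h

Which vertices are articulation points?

h

Removing h increases the component count from 1 to 2, so h is a cut vertex.
By contrast removing l leaves 1 component; it is not a cut vertex. No other vertex is a cut vertex either.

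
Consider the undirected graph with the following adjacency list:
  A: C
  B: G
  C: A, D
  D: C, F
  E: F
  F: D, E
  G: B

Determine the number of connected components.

2

Starting from B we can reach B, G. That is one component of size 2.
Starting from A we can reach A, C, D, E, F. That is one component of size 5.
Total: 2 components.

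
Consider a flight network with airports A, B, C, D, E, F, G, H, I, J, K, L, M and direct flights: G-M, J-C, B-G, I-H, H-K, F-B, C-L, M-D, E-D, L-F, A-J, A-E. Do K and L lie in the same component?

The component containing K is {H, I, K}, and L is not in it.

No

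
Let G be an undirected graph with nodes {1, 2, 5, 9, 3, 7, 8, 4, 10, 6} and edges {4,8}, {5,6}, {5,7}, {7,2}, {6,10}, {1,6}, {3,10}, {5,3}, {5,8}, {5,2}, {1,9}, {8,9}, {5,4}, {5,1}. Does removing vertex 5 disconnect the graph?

Yes

Deleting 5 raises the number of components from 1 to 2, so 5 is a cut vertex.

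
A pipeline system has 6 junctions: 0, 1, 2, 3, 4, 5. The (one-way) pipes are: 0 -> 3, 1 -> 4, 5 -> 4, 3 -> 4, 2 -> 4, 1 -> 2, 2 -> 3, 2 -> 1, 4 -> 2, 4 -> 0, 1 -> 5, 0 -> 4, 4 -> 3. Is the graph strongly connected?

Yes

From 1 we can reach every vertex (0, 1, 2, 3, 4, 5), and every vertex can reach 1 (0, 1, 2, 3, 4, 5). So the whole graph is one strongly connected component.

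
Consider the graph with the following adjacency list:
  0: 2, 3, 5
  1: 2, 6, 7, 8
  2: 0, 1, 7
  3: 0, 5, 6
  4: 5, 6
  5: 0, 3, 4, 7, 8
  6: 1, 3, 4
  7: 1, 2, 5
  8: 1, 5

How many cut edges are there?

The edges on the cycle 7-1-6-3-0-2-7 are not bridges since each lies on that cycle.
Every edge lies on some cycle, so there are no bridges.

0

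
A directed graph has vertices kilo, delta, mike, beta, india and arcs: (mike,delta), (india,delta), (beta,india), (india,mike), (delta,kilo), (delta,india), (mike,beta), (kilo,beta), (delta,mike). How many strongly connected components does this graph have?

{beta, kilo, mike, delta, india} are all mutually reachable — one SCC of size 5.
That gives 1 strongly connected component.

1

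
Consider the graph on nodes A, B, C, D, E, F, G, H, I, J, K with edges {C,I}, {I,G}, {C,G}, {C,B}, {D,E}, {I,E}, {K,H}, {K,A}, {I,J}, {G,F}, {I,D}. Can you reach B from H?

No

The component containing H is {A, H, K}, and B is not in it.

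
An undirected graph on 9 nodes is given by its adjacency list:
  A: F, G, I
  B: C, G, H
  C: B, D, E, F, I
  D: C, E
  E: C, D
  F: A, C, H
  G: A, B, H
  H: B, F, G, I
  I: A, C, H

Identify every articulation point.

Removing C increases the component count from 1 to 2, so C is a cut vertex.
By contrast removing E leaves 1 component; it is not a cut vertex. No other vertex is a cut vertex either.

C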